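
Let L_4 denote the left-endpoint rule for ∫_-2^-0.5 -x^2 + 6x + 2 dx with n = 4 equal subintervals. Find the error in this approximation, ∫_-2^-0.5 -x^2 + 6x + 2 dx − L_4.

Exact integral: ∫_-2^-0.5 f(x) dx = -10.875.
L_4 = -13.30078125.
Error = -10.875 − (-13.30078125) = 2.42578125.

2.42578125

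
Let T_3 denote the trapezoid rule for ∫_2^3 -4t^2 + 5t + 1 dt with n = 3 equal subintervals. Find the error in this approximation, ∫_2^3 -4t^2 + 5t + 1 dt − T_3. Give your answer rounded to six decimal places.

0.074074

Exact integral: ∫_2^3 f(t) dt ≈ -11.83333333.
T_3 ≈ -11.90740741.
Error ≈ -11.83333333 − (-11.90740741) ≈ 0.074074.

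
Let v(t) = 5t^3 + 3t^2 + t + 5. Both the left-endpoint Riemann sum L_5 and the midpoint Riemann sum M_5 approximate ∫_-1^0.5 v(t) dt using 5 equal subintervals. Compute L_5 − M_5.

L_5 = 6.33.
M_5 = 7.0865625.
L_5 − M_5 = -0.7565625.

-0.7565625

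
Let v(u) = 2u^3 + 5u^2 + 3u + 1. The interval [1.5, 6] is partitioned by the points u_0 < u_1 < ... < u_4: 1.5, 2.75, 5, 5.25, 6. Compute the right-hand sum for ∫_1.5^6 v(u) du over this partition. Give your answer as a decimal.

Subinterval widths: 1.25, 2.25, 0.25, 0.75.
Right endpoints: 2.75, 5, 5.25, 6.
v(2.75) = 88.65625, v(5) = 391, v(5.25) = 443.96875, v(6) = 631.
Sum = Σ Δu_i · v(u_i).
Sum = 1574.8125.

1574.8125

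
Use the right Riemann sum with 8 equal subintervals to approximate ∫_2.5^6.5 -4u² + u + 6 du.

Δu = (6.5 − 2.5)/8 = 0.5.
Right endpoints: 3, 3.5, 4, 4.5, 5, 5.5, 6, 6.5.
f(3) = -27, f(3.5) = -39.5, f(4) = -54, f(4.5) = -70.5, f(5) = -89, f(5.5) = -109.5, f(6) = -132, f(6.5) = -156.5.
Sum = Δu · [f(3) + f(3.5) + f(4) + ...].
Sum = -339.

-339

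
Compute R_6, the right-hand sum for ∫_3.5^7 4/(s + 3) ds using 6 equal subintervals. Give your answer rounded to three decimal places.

1.662

Δs = (7 − 3.5)/6 = 7/12.
Right endpoints: 49/12, 14/3, 5.25, 35/6, 77/12, 7.
f(49/12) = 48/85, f(14/3) = 12/23, f(5.25) = 16/33, f(35/6) = 24/53, f(77/12) = 48/113, f(7) = 0.4.
Sum = Δs · [f(49/12) + f(14/3) + f(5.25) + ...].
Sum ≈ 1.662.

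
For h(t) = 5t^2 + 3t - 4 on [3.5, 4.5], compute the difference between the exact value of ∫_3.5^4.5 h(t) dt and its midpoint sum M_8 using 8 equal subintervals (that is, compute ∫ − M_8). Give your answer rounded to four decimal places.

0.0065

Exact integral: ∫_3.5^4.5 h(t) dt ≈ 88.416667.
M_8 = 88.41015625.
Error ≈ 88.416667 − 88.41015625 ≈ 0.0065.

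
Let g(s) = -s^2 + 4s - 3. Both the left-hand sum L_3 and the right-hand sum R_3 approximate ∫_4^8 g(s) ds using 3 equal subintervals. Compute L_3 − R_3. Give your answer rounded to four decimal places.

42.6667

L_3 ≈ -45.185185.
R_3 ≈ -87.851852.
L_3 − R_3 ≈ 42.6667.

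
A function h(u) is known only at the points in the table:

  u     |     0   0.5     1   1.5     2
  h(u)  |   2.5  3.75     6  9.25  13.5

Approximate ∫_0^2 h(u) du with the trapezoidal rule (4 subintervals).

13.5

Δu = 0.5.
T_4 = (0.5/2)·[2.5 + 2·3.75 + 2·6 + 2·9.25 + 13.5] = 13.5.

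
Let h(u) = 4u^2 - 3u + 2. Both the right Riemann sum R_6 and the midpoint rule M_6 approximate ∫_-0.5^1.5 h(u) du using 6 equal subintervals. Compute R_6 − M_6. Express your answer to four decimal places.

R_6 ≈ 6.148148.
M_6 ≈ 5.592593.
R_6 − M_6 ≈ 0.5556.

0.5556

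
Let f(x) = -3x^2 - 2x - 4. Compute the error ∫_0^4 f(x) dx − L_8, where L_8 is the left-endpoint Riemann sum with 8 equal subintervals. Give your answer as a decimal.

Exact integral: ∫_0^4 f(x) dx = -96.
L_8 = -82.5.
Error = -96 − (-82.5) = -13.5.

-13.5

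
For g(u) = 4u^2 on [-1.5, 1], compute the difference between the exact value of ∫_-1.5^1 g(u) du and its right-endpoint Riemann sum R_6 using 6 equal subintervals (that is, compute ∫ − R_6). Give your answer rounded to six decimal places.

0.752315

Exact integral: ∫_-1.5^1 g(u) du ≈ 5.83333333.
R_6 ≈ 5.08101852.
Error ≈ 5.83333333 − 5.08101852 ≈ 0.752315.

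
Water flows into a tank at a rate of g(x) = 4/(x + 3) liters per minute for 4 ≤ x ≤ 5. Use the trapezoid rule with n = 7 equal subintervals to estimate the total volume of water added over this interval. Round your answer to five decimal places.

0.53416

Δx = (5 − 4)/7 = 1/7.
g(4) = 4/7, g(29/7) = 0.56, g(30/7) = 28/51, g(31/7) = 7/13, g(32/7) = 28/53, g(33/7) = 14/27, g(34/7) = 28/55, g(5) = 0.5.
T_7 = (Δx/2)·[g(x_0) + 2g(x_1) + ... + 2g(x_{6}) + g(x_7)].
Sum ≈ 0.53416.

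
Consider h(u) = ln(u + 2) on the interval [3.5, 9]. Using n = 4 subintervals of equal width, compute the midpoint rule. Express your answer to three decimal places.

Δu = (9 − 3.5)/4 = 1.375.
Midpoints: 4.1875, 5.5625, 6.9375, 8.3125.
h(4.1875) ≈ 1.823, h(5.5625) ≈ 2.023, h(6.9375) ≈ 2.190, h(8.3125) ≈ 2.333.
Sum = Δu · [h(4.1875) + h(5.5625) + h(6.9375) + h(8.3125)].
Sum ≈ 11.508.

11.508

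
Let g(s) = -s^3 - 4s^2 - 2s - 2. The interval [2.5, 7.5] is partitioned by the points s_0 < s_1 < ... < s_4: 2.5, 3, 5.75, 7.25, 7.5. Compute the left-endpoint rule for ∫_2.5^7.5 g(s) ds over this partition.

Subinterval widths: 0.5, 2.75, 1.5, 0.25.
Left endpoints: 2.5, 3, 5.75, 7.25.
g(2.5) = -47.625, g(3) = -71, g(5.75) = -335.859375, g(7.25) = -607.828125.
Sum = Σ Δs_i · g(s_i).
Sum = -874.80859375.

-874.80859375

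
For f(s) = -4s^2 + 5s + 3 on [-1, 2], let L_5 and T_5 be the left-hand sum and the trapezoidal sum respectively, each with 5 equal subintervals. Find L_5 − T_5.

-0.9

L_5 = 2.88.
T_5 = 3.78.
L_5 − T_5 = -0.9.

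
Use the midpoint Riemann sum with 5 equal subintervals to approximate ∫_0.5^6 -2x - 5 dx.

Δx = (6 − 0.5)/5 = 1.1.
Midpoints: 1.05, 2.15, 3.25, 4.35, 5.45.
f(1.05) = -7.1, f(2.15) = -9.3, f(3.25) = -11.5, f(4.35) = -13.7, f(5.45) = -15.9.
Sum = Δx · [f(1.05) + f(2.15) + f(3.25) + f(4.35) + f(5.45)].
Sum = -63.25.

-63.25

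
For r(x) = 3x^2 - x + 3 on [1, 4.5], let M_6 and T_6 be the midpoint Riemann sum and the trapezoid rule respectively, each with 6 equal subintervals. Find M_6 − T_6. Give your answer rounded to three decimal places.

M_6 ≈ 90.70226.
T_6 ≈ 91.59549.
M_6 − T_6 ≈ -0.893.

-0.893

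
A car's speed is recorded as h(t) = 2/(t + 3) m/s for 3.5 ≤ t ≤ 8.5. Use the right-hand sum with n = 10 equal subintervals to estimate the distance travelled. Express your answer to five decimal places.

1.10832

Δt = (8.5 − 3.5)/10 = 0.5.
Right endpoints: 4, 4.5, 5, 5.5, 6, 6.5, 7, 7.5, 8, 8.5.
h(4) = 2/7, h(4.5) = 4/15, h(5) = 0.25, h(5.5) = 4/17, h(6) = 2/9, h(6.5) = 4/19, h(7) = 0.2, h(7.5) = 4/21, h(8) = 2/11, h(8.5) = 4/23.
Sum = Δt · [h(4) + h(4.5) + h(5) + ...].
Sum ≈ 1.10832.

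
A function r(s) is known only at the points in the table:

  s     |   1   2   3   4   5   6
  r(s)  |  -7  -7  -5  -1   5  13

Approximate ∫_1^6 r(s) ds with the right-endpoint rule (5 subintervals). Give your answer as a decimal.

Δs = 1.
Sum = 1·[(-7) + (-5) + (-1) + 5 + 13] = 5.

5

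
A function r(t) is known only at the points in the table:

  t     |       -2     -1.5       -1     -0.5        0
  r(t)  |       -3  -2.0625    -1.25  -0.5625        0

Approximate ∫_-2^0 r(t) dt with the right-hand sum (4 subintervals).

-1.9375

Δt = 0.5.
Sum = 0.5·[(-2.0625) + (-1.25) + (-0.5625) + 0] = -1.9375.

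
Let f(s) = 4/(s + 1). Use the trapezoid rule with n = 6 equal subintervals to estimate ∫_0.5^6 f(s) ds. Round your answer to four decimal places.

Δs = (6 − 0.5)/6 = 11/12.
f(0.5) = 8/3, f(17/12) = 48/29, f(7/3) = 1.2, f(3.25) = 16/17, f(25/6) = 24/31, f(61/12) = 48/73, f(6) = 4/7.
T_6 = (Δs/2)·[f(s_0) + 2f(s_1) + ... + 2f(s_{5}) + f(s_6)].
Sum ≈ 6.2765.

6.2765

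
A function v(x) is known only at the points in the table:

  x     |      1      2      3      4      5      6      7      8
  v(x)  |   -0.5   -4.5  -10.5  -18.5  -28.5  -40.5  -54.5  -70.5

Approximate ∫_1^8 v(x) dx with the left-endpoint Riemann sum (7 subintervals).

Δx = 1.
Sum = 1·[(-0.5) + (-4.5) + (-10.5) + (-18.5) + (-28.5) + (-40.5) + (-54.5)] = -157.5.

-157.5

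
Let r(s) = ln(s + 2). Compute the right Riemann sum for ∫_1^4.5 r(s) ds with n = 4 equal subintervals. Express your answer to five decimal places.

Δs = (4.5 − 1)/4 = 0.875.
Right endpoints: 1.875, 2.75, 3.625, 4.5.
r(1.875) ≈ 1.35455, r(2.75) ≈ 1.55814, r(3.625) ≈ 1.72722, r(4.5) ≈ 1.87180.
Sum = Δs · [r(1.875) + r(2.75) + r(3.625) + r(4.5)].
Sum ≈ 5.69775.

5.69775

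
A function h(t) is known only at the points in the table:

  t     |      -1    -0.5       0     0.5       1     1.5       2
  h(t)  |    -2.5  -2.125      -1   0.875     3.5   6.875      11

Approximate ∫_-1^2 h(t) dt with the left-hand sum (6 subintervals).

2.8125

Δt = 0.5.
Sum = 0.5·[(-2.5) + (-2.125) + (-1) + 0.875 + 3.5 + 6.875] = 2.8125.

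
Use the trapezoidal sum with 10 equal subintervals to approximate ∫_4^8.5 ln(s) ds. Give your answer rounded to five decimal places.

Δs = (8.5 − 4)/10 = 0.45.
f(4) ≈ 1.38629, f(4.45) ≈ 1.49290, f(4.9) ≈ 1.58924, f(5.35) ≈ 1.67710, f(5.8) ≈ 1.75786, f(6.25) ≈ 1.83258, f(6.7) ≈ 1.90211, f(7.15) ≈ 1.96711, f(7.6) ≈ 2.02815, f(8.05) ≈ 2.08567, f(8.5) ≈ 2.14007.
T_10 = (Δs/2)·[f(s_0) + 2f(s_1) + ... + 2f(s_{9}) + f(s_10)].
Sum ≈ 8.14315.

8.14315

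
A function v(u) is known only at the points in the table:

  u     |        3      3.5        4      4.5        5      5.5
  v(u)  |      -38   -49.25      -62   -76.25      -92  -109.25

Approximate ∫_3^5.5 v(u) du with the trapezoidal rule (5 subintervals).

Δu = 0.5.
T_5 = (0.5/2)·[(-38) + 2·(-49.25) + 2·(-62) + 2·(-76.25) + 2·(-92) + (-109.25)] = -176.5625.

-176.5625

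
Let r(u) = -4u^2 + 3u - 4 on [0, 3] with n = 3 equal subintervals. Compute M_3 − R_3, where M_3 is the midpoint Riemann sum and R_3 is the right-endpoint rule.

16.5

M_3 = -33.5.
R_3 = -50.
M_3 − R_3 = 16.5.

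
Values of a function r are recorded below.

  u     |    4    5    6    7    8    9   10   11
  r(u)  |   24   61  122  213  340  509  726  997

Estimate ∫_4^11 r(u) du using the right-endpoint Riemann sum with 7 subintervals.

Δu = 1.
Sum = 1·[61 + 122 + 213 + 340 + 509 + 726 + 997] = 2968.

2968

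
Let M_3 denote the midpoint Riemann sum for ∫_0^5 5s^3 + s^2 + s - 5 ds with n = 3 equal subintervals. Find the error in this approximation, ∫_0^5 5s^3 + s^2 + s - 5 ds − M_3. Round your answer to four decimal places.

44.5602

Exact integral: ∫_0^5 f(s) ds ≈ 810.416667.
M_3 ≈ 765.856481.
Error ≈ 810.416667 − 765.856481 ≈ 44.5602.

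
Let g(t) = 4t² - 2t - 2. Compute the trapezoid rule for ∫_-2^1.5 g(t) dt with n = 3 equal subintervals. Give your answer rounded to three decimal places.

13.093

Δt = (1.5 − (-2))/3 = 7/6.
g(-2) = 18, g(-5/6) = 22/9, g(1/3) = -20/9, g(1.5) = 4.
T_3 = (Δt/2)·[g(t_0) + 2g(t_1) + 2g(t_2) + g(t_3)].
Sum ≈ 13.093.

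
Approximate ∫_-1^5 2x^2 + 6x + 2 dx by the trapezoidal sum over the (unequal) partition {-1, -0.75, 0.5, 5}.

Subinterval widths: 0.25, 1.25, 4.5.
f(-1) = -2, f(-0.75) = -1.375, f(0.5) = 5.5, f(5) = 82.
On each subinterval the trapezoid contributes (Δx_i/2)·[f(x_{i-1}) + f(x_i)].
Sum = 199.03125.

199.03125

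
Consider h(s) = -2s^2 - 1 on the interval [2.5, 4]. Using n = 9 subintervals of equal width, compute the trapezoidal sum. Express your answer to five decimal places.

Δs = (4 − 2.5)/9 = 1/6.
h(2.5) = -13.5, h(8/3) = -137/9, h(17/6) = -307/18, h(3) = -19, h(19/6) = -379/18, h(10/3) = -209/9, h(3.5) = -25.5, h(11/3) = -251/9, h(23/6) = -547/18, h(4) = -33.
T_9 = (Δs/2)·[h(s_0) + 2h(s_1) + ... + 2h(s_{8}) + h(s_9)].
Sum ≈ -33.76389.

-33.76389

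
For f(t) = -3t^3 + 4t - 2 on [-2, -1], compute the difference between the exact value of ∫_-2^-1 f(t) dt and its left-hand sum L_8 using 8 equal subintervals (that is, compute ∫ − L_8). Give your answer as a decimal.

-1.09765625

Exact integral: ∫_-2^-1 f(t) dt = 3.25.
L_8 = 4.34765625.
Error = 3.25 − 4.34765625 = -1.09765625.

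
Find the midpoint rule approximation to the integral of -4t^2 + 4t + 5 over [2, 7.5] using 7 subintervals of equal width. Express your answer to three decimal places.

Δt = (7.5 − 2)/7 = 11/14.
Midpoints: 67/28, 89/28, 111/28, 4.75, 155/28, 177/28, 199/28.
f(67/28) = -1633/196, f(89/28) = -4449/196, f(111/28) = -8233/196, f(4.75) = -66.25, f(155/28) = -18705/196, f(177/28) = -25393/196, f(199/28) = -33049/196.
Sum = Δt · [f(67/28) + f(89/28) + f(111/28) + ...].
Sum ≈ -418.702.

-418.702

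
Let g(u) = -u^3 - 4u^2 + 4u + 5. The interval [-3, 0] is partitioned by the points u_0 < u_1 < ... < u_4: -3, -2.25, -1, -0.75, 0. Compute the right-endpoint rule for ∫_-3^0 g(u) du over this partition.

-8.3515625

Subinterval widths: 0.75, 1.25, 0.25, 0.75.
Right endpoints: -2.25, -1, -0.75, 0.
g(-2.25) = -12.859375, g(-1) = -2, g(-0.75) = 0.171875, g(0) = 5.
Sum = Σ Δu_i · g(u_i).
Sum = -8.3515625.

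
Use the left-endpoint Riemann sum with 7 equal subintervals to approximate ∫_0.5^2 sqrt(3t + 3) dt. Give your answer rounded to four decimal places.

Δt = (2 − 0.5)/7 = 3/14.
Left endpoints: 0.5, 5/7, 13/14, 8/7, 19/14, 11/7, 25/14.
f(0.5) ≈ 2.1213, f(5/7) ≈ 2.2678, f(13/14) ≈ 2.4054, f(8/7) ≈ 2.5355, f(19/14) ≈ 2.6592, f(11/7) ≈ 2.7775, f(25/14) ≈ 2.8909.
Sum = Δt · [f(0.5) + f(5/7) + f(13/14) + ...].
Sum ≈ 3.7837.

3.7837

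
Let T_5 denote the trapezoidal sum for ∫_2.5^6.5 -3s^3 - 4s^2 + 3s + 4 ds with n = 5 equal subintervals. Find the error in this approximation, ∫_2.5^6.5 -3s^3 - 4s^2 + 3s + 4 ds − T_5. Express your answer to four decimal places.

18.9867

Exact integral: ∫_2.5^6.5 f(s) ds ≈ -1584.833333.
T_5 = -1603.82.
Error ≈ -1584.833333 − (-1603.82) ≈ 18.9867.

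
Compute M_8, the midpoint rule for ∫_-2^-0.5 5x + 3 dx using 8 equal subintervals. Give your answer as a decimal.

-4.875

Δx = (-0.5 − (-2))/8 = 0.1875.
Midpoints: -1.90625, -1.71875, -1.53125, -1.34375, -1.15625, -0.96875, -0.78125, -0.59375.
f(-1.90625) = -6.53125, f(-1.71875) = -5.59375, f(-1.53125) = -4.65625, f(-1.34375) = -3.71875, f(-1.15625) = -2.78125, f(-0.96875) = -1.84375, f(-0.78125) = -0.90625, f(-0.59375) = 0.03125.
Sum = Δx · [f(-1.90625) + f(-1.71875) + f(-1.53125) + ...].
Sum = -4.875.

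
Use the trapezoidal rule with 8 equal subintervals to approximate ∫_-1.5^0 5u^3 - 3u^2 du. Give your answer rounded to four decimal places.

Δu = (0 − (-1.5))/8 = 0.1875.
f(-1.5) = -23.625, f(-1.3125) = -67473/4096, f(-1.125) = -5589/512, f(-0.9375) = -27675/4096, f(-0.75) = -3.796875, f(-0.5625) = -7533/4096, f(-0.375) = -351/512, f(-0.1875) = -567/4096, f(0) = 0.
T_8 = (Δu/2)·[f(u_0) + 2f(u_1) + ... + 2f(u_{7}) + f(u_8)].
Sum ≈ -9.8284.

-9.8284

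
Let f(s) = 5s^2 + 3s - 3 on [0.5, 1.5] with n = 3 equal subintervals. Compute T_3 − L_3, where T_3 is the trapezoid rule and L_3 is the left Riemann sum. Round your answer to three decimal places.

T_3 ≈ 5.50926.
L_3 ≈ 3.34259.
T_3 − L_3 ≈ 2.167.

2.167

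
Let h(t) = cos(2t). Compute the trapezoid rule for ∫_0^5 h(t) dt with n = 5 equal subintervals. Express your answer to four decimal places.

Δt = (5 − 0)/5 = 1.
h(0) ≈ 1.0000, h(1) ≈ -0.4161, h(2) ≈ -0.6536, h(3) ≈ 0.9602, h(4) ≈ -0.1455, h(5) ≈ -0.8391.
T_5 = (Δt/2)·[h(t_0) + 2h(t_1) + ... + 2h(t_{4}) + h(t_5)].
Sum ≈ -0.1747.

-0.1747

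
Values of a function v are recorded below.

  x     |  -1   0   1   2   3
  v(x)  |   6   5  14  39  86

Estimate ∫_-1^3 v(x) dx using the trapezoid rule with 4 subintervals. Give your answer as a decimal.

104

Δx = 1.
T_4 = (1/2)·[6 + 2·5 + 2·14 + 2·39 + 86] = 104.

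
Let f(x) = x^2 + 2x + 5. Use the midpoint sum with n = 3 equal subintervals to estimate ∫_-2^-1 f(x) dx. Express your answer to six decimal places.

Δx = (-1 − (-2))/3 = 1/3.
Midpoints: -11/6, -1.5, -7/6.
f(-11/6) = 169/36, f(-1.5) = 4.25, f(-7/6) = 145/36.
Sum = Δx · [f(-11/6) + f(-1.5) + f(-7/6)].
Sum ≈ 4.324074.

4.324074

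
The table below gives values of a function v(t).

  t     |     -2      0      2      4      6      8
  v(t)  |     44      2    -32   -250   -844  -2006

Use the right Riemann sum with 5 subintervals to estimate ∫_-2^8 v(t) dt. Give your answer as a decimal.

-6260

Δt = 2.
Sum = 2·[2 + (-32) + (-250) + (-844) + (-2006)] = -6260.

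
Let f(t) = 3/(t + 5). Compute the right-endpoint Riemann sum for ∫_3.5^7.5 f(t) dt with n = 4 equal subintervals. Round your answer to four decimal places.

Δt = (7.5 − 3.5)/4 = 1.
Right endpoints: 4.5, 5.5, 6.5, 7.5.
f(4.5) = 6/19, f(5.5) = 2/7, f(6.5) = 6/23, f(7.5) = 0.24.
Sum = Δt · [f(4.5) + f(5.5) + f(6.5) + f(7.5)].
Sum ≈ 1.1024.

1.1024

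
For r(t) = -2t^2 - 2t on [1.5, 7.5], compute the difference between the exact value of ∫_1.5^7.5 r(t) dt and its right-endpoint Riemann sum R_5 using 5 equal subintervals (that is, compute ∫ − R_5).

74.88

Exact integral: ∫_1.5^7.5 r(t) dt = -333.
R_5 = -407.88.
Error = -333 − (-407.88) = 74.88.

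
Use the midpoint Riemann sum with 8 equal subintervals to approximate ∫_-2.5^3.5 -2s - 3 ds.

-24

Δs = (3.5 − (-2.5))/8 = 0.75.
Midpoints: -2.125, -1.375, -0.625, 0.125, 0.875, 1.625, 2.375, 3.125.
f(-2.125) = 1.25, f(-1.375) = -0.25, f(-0.625) = -1.75, f(0.125) = -3.25, f(0.875) = -4.75, f(1.625) = -6.25, f(2.375) = -7.75, f(3.125) = -9.25.
Sum = Δs · [f(-2.125) + f(-1.375) + f(-0.625) + ...].
Sum = -24.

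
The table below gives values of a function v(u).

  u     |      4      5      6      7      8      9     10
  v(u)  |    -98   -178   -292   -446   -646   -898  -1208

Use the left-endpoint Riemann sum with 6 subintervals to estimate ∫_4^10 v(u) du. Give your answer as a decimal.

Δu = 1.
Sum = 1·[(-98) + (-178) + (-292) + (-446) + (-646) + (-898)] = -2558.

-2558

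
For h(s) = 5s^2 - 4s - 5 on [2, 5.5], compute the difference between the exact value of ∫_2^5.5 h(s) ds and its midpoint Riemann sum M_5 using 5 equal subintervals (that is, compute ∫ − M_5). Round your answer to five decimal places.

Exact integral: ∫_2^5.5 h(s) ds ≈ 193.9583333.
M_5 = 193.24375.
Error ≈ 193.9583333 − 193.24375 ≈ 0.71458.

0.71458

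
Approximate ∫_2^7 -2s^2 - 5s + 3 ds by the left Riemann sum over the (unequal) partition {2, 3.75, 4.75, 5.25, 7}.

Subinterval widths: 1.75, 1, 0.5, 1.75.
Left endpoints: 2, 3.75, 4.75, 5.25.
f(2) = -15, f(3.75) = -43.875, f(4.75) = -65.875, f(5.25) = -78.375.
Sum = Σ Δs_i · f(s_i).
Sum = -240.21875.

-240.21875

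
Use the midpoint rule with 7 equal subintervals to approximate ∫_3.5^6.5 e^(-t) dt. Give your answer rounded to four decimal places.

Δt = (6.5 − 3.5)/7 = 3/7.
Midpoints: 26/7, 29/7, 32/7, 5, 38/7, 41/7, 44/7.
f(26/7) ≈ 0.0244, f(29/7) ≈ 0.0159, f(32/7) ≈ 0.0103, f(5) ≈ 0.0067, f(38/7) ≈ 0.0044, f(41/7) ≈ 0.0029, f(44/7) ≈ 0.0019.
Sum = Δt · [f(26/7) + f(29/7) + f(32/7) + ...].
Sum ≈ 0.0285.

0.0285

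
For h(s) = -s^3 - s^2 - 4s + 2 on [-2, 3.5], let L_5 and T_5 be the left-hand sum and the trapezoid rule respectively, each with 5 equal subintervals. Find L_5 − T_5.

44.61875

L_5 = -14.96.
T_5 = -59.57875.
L_5 − T_5 = 44.61875.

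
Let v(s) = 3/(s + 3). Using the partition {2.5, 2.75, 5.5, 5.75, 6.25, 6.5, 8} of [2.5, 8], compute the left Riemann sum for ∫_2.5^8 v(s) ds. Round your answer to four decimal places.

2.3856

Subinterval widths: 0.25, 2.75, 0.25, 0.5, 0.25, 1.5.
Left endpoints: 2.5, 2.75, 5.5, 5.75, 6.25, 6.5.
v(2.5) = 6/11, v(2.75) = 12/23, v(5.5) = 6/17, v(5.75) = 12/35, v(6.25) = 12/37, v(6.5) = 6/19.
Sum = Σ Δs_i · v(s_i).
Sum ≈ 2.3856.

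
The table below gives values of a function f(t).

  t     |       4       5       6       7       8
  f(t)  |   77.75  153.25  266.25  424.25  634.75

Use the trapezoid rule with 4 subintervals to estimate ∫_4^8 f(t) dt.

1200

Δt = 1.
T_4 = (1/2)·[77.75 + 2·153.25 + 2·266.25 + 2·424.25 + 634.75] = 1200.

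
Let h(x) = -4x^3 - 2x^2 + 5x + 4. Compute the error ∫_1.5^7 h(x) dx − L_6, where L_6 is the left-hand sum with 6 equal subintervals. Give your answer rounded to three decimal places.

Exact integral: ∫_1.5^7 h(x) dx ≈ -2483.47917.
L_6 ≈ -1871.40683.
Error ≈ -2483.47917 − (-1871.40683) ≈ -612.072.

-612.072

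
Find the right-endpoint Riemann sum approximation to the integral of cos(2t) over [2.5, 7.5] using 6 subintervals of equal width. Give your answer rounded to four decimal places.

Δt = (7.5 − 2.5)/6 = 5/6.
Right endpoints: 10/3, 25/6, 5, 35/6, 20/3, 7.5.
f(10/3) ≈ 0.9274, f(25/6) ≈ -0.4612, f(5) ≈ -0.8391, f(35/6) ≈ 0.6218, f(20/3) ≈ 0.7200, f(7.5) ≈ -0.7597.
Sum = Δt · [f(10/3) + f(25/6) + f(5) + ...].
Sum ≈ 0.1744.

0.1744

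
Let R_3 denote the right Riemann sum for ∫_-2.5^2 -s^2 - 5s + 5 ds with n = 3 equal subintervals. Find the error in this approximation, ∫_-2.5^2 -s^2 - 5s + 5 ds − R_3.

Exact integral: ∫_-2.5^2 f(s) ds = 20.25.
R_3 = 3.375.
Error = 20.25 − 3.375 = 16.875.

16.875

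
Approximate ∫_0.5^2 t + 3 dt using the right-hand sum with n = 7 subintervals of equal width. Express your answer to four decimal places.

Δt = (2 − 0.5)/7 = 3/14.
Right endpoints: 5/7, 13/14, 8/7, 19/14, 11/7, 25/14, 2.
f(5/7) = 26/7, f(13/14) = 55/14, f(8/7) = 29/7, f(19/14) = 61/14, f(11/7) = 32/7, f(25/14) = 67/14, f(2) = 5.
Sum = Δt · [f(5/7) + f(13/14) + f(8/7) + ...].
Sum ≈ 6.5357.

6.5357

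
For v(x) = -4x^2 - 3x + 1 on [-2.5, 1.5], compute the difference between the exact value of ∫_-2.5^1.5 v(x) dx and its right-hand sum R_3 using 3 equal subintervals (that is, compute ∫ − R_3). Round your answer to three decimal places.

Exact integral: ∫_-2.5^1.5 v(x) dx ≈ -15.33333.
R_3 ≈ -17.40741.
Error ≈ -15.33333 − (-17.40741) ≈ 2.074.

2.074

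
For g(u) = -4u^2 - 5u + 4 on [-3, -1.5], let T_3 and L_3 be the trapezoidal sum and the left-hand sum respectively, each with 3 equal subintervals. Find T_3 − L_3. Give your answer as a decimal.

4.875

T_3 = -8.875.
L_3 = -13.75.
T_3 − L_3 = 4.875.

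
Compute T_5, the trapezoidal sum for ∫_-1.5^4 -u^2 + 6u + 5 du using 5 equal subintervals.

Δu = (4 − (-1.5))/5 = 1.1.
f(-1.5) = -6.25, f(-0.4) = 2.44, f(0.7) = 8.71, f(1.8) = 12.56, f(2.9) = 13.99, f(4) = 13.
T_5 = (Δu/2)·[f(u_0) + 2f(u_1) + ... + 2f(u_{4}) + f(u_5)].
Sum = 45.1825.

45.1825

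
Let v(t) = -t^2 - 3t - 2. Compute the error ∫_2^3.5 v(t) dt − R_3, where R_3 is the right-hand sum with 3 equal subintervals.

3.25

Exact integral: ∫_2^3.5 v(t) dt = -27.
R_3 = -30.25.
Error = -27 − (-30.25) = 3.25.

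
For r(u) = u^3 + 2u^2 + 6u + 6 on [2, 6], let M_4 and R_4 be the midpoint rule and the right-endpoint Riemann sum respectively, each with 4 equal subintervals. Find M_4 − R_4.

-162

M_4 = 574.
R_4 = 736.
M_4 − R_4 = -162.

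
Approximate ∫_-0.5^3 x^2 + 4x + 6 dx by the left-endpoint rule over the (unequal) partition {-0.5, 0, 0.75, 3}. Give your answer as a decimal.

28.140625

Subinterval widths: 0.5, 0.75, 2.25.
Left endpoints: -0.5, 0, 0.75.
f(-0.5) = 4.25, f(0) = 6, f(0.75) = 9.5625.
Sum = Σ Δx_i · f(x_i).
Sum = 28.140625.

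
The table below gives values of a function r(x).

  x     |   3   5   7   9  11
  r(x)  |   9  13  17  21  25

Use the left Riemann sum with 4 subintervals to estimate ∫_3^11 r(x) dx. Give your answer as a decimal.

120

Δx = 2.
Sum = 2·[9 + 13 + 17 + 21] = 120.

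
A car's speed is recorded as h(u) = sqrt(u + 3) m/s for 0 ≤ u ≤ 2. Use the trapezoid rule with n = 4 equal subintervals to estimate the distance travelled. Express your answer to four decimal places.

Δu = (2 − 0)/4 = 0.5.
h(0) ≈ 1.7321, h(0.5) ≈ 1.8708, h(1) ≈ 2.0000, h(1.5) ≈ 2.1213, h(2) ≈ 2.2361.
T_4 = (Δu/2)·[h(u_0) + 2h(u_1) + 2h(u_2) + 2h(u_3) + h(u_4)].
Sum ≈ 3.9881.

3.9881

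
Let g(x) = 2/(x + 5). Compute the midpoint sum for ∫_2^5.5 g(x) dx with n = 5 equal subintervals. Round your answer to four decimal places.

0.8105

Δx = (5.5 − 2)/5 = 0.7.
Midpoints: 2.35, 3.05, 3.75, 4.45, 5.15.
g(2.35) = 40/147, g(3.05) = 40/161, g(3.75) = 8/35, g(4.45) = 40/189, g(5.15) = 40/203.
Sum = Δx · [g(2.35) + g(3.05) + g(3.75) + g(4.45) + g(5.15)].
Sum ≈ 0.8105.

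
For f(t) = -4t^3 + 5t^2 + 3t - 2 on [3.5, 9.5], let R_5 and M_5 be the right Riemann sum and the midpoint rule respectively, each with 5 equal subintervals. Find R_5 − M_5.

-1867.68

R_5 = -8347.62.
M_5 = -6479.94.
R_5 − M_5 = -1867.68.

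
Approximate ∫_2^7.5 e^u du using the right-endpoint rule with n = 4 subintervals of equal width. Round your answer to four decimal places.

3313.7441

Δu = (7.5 − 2)/4 = 1.375.
Right endpoints: 3.375, 4.75, 6.125, 7.5.
f(3.375) ≈ 29.2243, f(4.75) ≈ 115.5843, f(6.125) ≈ 457.1447, f(7.5) ≈ 1808.0424.
Sum = Δu · [f(3.375) + f(4.75) + f(6.125) + f(7.5)].
Sum ≈ 3313.7441.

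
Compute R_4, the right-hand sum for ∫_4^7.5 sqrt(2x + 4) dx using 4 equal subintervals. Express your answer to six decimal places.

Δx = (7.5 − 4)/4 = 0.875.
Right endpoints: 4.875, 5.75, 6.625, 7.5.
f(4.875) ≈ 3.708099, f(5.75) ≈ 3.937004, f(6.625) ≈ 4.153312, f(7.5) ≈ 4.358899.
Sum = Δx · [f(4.875) + f(5.75) + f(6.625) + f(7.5)].
Sum ≈ 14.137650.

14.137650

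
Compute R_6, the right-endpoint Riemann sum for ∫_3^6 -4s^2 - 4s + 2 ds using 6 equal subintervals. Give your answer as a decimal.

Δs = (6 − 3)/6 = 0.5.
Right endpoints: 3.5, 4, 4.5, 5, 5.5, 6.
f(3.5) = -61, f(4) = -78, f(4.5) = -97, f(5) = -118, f(5.5) = -141, f(6) = -166.
Sum = Δs · [f(3.5) + f(4) + f(4.5) + ...].
Sum = -330.5.

-330.5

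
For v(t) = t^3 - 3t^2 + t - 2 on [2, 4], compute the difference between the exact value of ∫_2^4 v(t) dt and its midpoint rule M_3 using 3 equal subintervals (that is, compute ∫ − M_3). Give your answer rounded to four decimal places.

0.4444

Exact integral: ∫_2^4 v(t) dt = 6.
M_3 ≈ 5.555556.
Error ≈ 6 − 5.555556 ≈ 0.4444.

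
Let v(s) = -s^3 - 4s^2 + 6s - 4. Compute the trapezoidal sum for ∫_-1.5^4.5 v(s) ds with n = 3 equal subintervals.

Δs = (4.5 − (-1.5))/3 = 2.
v(-1.5) = -18.625, v(0.5) = -2.125, v(2.5) = -29.625, v(4.5) = -149.125.
T_3 = (Δs/2)·[v(s_0) + 2v(s_1) + 2v(s_2) + v(s_3)].
Sum = -231.25.

-231.25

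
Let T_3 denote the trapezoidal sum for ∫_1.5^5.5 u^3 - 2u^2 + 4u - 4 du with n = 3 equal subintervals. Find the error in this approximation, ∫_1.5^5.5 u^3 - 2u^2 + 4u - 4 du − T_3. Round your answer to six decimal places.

-10.074074

Exact integral: ∫_1.5^5.5 f(u) du ≈ 158.83333333.
T_3 ≈ 168.90740741.
Error ≈ 158.83333333 − 168.90740741 ≈ -10.074074.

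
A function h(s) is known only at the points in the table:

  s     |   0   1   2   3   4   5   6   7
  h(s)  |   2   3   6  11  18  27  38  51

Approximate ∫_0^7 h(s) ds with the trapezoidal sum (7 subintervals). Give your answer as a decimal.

129.5

Δs = 1.
T_7 = (1/2)·[2 + 2·3 + 2·6 + 2·11 + 2·18 + 2·27 + 2·38 + 51] = 129.5.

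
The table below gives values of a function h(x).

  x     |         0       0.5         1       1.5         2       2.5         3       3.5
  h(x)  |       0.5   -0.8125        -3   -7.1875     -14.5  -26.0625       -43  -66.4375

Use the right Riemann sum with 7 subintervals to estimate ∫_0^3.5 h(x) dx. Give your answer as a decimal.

Δx = 0.5.
Sum = 0.5·[(-0.8125) + (-3) + (-7.1875) + (-14.5) + (-26.0625) + (-43) + (-66.4375)] = -80.5.

-80.5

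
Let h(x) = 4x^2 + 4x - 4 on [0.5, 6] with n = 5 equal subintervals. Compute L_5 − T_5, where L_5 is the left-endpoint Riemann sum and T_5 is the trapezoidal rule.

-90.75

L_5 = 251.02.
T_5 = 341.77.
L_5 − T_5 = -90.75.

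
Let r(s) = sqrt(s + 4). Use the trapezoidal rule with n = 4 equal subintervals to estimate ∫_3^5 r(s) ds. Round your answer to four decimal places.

5.6527

Δs = (5 − 3)/4 = 0.5.
r(3) ≈ 2.6458, r(3.5) ≈ 2.7386, r(4) ≈ 2.8284, r(4.5) ≈ 2.9155, r(5) ≈ 3.0000.
T_4 = (Δs/2)·[r(s_0) + 2r(s_1) + 2r(s_2) + 2r(s_3) + r(s_4)].
Sum ≈ 5.6527.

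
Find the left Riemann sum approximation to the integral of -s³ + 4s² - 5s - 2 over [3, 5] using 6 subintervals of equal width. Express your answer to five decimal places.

-42.29630

Δs = (5 − 3)/6 = 1/3.
Left endpoints: 3, 10/3, 11/3, 4, 13/3, 14/3.
f(3) = -8, f(10/3) = -304/27, f(11/3) = -428/27, f(4) = -22, f(13/3) = -808/27, f(14/3) = -1076/27.
Sum = Δs · [f(3) + f(10/3) + f(11/3) + ...].
Sum ≈ -42.29630.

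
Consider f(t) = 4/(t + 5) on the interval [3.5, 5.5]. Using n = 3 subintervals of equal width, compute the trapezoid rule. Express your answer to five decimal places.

0.84594

Δt = (5.5 − 3.5)/3 = 2/3.
f(3.5) = 8/17, f(25/6) = 24/55, f(29/6) = 24/59, f(5.5) = 8/21.
T_3 = (Δt/2)·[f(t_0) + 2f(t_1) + 2f(t_2) + f(t_3)].
Sum ≈ 0.84594.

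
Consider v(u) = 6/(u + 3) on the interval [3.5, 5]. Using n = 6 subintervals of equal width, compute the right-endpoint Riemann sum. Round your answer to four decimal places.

1.2245

Δu = (5 − 3.5)/6 = 0.25.
Right endpoints: 3.75, 4, 4.25, 4.5, 4.75, 5.
v(3.75) = 8/9, v(4) = 6/7, v(4.25) = 24/29, v(4.5) = 0.8, v(4.75) = 24/31, v(5) = 0.75.
Sum = Δu · [v(3.75) + v(4) + v(4.25) + ...].
Sum ≈ 1.2245.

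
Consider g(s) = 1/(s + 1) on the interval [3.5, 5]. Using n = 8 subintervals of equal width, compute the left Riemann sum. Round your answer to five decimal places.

0.29295

Δs = (5 − 3.5)/8 = 0.1875.
Left endpoints: 3.5, 3.6875, 3.875, 4.0625, 4.25, 4.4375, 4.625, 4.8125.
g(3.5) = 2/9, g(3.6875) = 16/75, g(3.875) = 8/39, g(4.0625) = 16/81, g(4.25) = 4/21, g(4.4375) = 16/87, g(4.625) = 8/45, g(4.8125) = 16/93.
Sum = Δs · [g(3.5) + g(3.6875) + g(3.875) + ...].
Sum ≈ 0.29295.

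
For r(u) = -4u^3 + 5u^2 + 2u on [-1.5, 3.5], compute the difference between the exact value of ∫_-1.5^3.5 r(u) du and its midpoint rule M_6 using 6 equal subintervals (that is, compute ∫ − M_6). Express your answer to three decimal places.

-2.025

Exact integral: ∫_-1.5^3.5 r(u) du ≈ -57.91667.
M_6 ≈ -55.89120.
Error ≈ -57.91667 − (-55.89120) ≈ -2.025.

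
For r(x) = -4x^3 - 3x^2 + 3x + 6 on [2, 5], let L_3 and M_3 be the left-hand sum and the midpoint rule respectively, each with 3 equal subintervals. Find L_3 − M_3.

L_3 = -438.
M_3 = -665.25.
L_3 − M_3 = 227.25.

227.25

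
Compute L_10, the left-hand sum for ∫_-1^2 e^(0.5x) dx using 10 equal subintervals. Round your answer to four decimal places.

3.9147

Δx = (2 − (-1))/10 = 0.3.
Left endpoints: -1, -0.7, -0.4, -0.1, 0.2, 0.5, 0.8, 1.1, 1.4, 1.7.
f(-1) ≈ 0.6065, f(-0.7) ≈ 0.7047, f(-0.4) ≈ 0.8187, f(-0.1) ≈ 0.9512, f(0.2) ≈ 1.1052, f(0.5) ≈ 1.2840, f(0.8) ≈ 1.4918, f(1.1) ≈ 1.7333, f(1.4) ≈ 2.0138, f(1.7) ≈ 2.3396.
Sum = Δx · [f(-1) + f(-0.7) + f(-0.4) + ...].
Sum ≈ 3.9147.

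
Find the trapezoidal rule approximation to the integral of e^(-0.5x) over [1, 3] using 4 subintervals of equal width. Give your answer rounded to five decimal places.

Δx = (3 − 1)/4 = 0.5.
f(1) ≈ 0.60653, f(1.5) ≈ 0.47237, f(2) ≈ 0.36788, f(2.5) ≈ 0.28650, f(3) ≈ 0.22313.
T_4 = (Δx/2)·[f(x_0) + 2f(x_1) + 2f(x_2) + 2f(x_3) + f(x_4)].
Sum ≈ 0.77079.

0.77079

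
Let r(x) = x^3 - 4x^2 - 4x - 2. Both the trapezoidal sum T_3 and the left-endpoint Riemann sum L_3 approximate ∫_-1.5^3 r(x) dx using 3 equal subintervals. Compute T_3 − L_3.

T_3 = -46.96875.
L_3 = -36.
T_3 − L_3 = -10.96875.

-10.96875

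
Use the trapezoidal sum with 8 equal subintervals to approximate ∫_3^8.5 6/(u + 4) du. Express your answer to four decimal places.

Δu = (8.5 − 3)/8 = 0.6875.
f(3) = 6/7, f(3.6875) = 32/41, f(4.375) = 48/67, f(5.0625) = 96/145, f(5.75) = 8/13, f(6.4375) = 96/167, f(7.125) = 48/89, f(7.8125) = 32/63, f(8.5) = 0.48.
T_8 = (Δu/2)·[f(u_0) + 2f(u_1) + ... + 2f(u_{7}) + f(u_8)].
Sum ≈ 3.4822.

3.4822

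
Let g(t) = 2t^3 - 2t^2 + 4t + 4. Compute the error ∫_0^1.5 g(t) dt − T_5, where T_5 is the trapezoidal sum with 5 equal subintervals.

-0.05625

Exact integral: ∫_0^1.5 g(t) dt = 10.78125.
T_5 = 10.8375.
Error = 10.78125 − 10.8375 = -0.05625.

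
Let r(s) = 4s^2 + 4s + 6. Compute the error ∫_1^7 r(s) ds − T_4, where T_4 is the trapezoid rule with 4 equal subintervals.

-9

Exact integral: ∫_1^7 r(s) ds = 588.
T_4 = 597.
Error = 588 − 597 = -9.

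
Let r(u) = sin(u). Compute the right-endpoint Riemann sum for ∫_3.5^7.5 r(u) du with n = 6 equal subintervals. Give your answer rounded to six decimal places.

Δu = (7.5 − 3.5)/6 = 2/3.
Right endpoints: 25/6, 29/6, 5.5, 37/6, 41/6, 7.5.
r(25/6) ≈ -0.854753, r(29/6) ≈ -0.992695, r(5.5) ≈ -0.705540, r(37/6) ≈ -0.116255, r(41/6) ≈ 0.522813, r(7.5) ≈ 0.938000.
Sum = Δu · [r(25/6) + r(29/6) + r(5.5) + ...].
Sum ≈ -0.805620.

-0.805620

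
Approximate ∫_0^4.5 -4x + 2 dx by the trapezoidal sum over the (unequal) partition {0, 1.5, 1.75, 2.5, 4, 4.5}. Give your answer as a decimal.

-31.5

Subinterval widths: 1.5, 0.25, 0.75, 1.5, 0.5.
f(0) = 2, f(1.5) = -4, f(1.75) = -5, f(2.5) = -8, f(4) = -14, f(4.5) = -16.
On each subinterval the trapezoid contributes (Δx_i/2)·[f(x_{i-1}) + f(x_i)].
Sum = -31.5.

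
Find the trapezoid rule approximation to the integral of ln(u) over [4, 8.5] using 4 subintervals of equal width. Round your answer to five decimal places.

8.13149

Δu = (8.5 − 4)/4 = 1.125.
f(4) ≈ 1.38629, f(5.125) ≈ 1.63413, f(6.25) ≈ 1.83258, f(7.375) ≈ 1.99810, f(8.5) ≈ 2.14007.
T_4 = (Δu/2)·[f(u_0) + 2f(u_1) + 2f(u_2) + 2f(u_3) + f(u_4)].
Sum ≈ 8.13149.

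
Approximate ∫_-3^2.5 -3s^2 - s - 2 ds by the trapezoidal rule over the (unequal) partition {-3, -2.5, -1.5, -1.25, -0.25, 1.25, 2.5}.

-55.984375

Subinterval widths: 0.5, 1, 0.25, 1, 1.5, 1.25.
f(-3) = -26, f(-2.5) = -18.25, f(-1.5) = -7.25, f(-1.25) = -5.4375, f(-0.25) = -1.9375, f(1.25) = -7.9375, f(2.5) = -23.25.
On each subinterval the trapezoid contributes (Δs_i/2)·[f(s_{i-1}) + f(s_i)].
Sum = -55.984375.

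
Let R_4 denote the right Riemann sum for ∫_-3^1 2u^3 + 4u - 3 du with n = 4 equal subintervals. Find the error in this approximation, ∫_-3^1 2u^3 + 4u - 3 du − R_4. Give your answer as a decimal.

-32

Exact integral: ∫_-3^1 f(u) du = -68.
R_4 = -36.
Error = -68 − (-36) = -32.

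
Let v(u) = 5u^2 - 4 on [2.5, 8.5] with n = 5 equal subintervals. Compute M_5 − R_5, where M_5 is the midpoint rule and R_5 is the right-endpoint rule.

M_5 = 969.9.
R_5 = 1178.7.
M_5 − R_5 = -208.8.

-208.8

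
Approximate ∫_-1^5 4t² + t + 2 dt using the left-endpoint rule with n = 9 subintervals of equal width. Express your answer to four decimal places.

159.7778

Δt = (5 − (-1))/9 = 2/3.
Left endpoints: -1, -1/3, 1/3, 1, 5/3, 7/3, 3, 11/3, 13/3.
f(-1) = 5, f(-1/3) = 19/9, f(1/3) = 25/9, f(1) = 7, f(5/3) = 133/9, f(7/3) = 235/9, f(3) = 41, f(11/3) = 535/9, f(13/3) = 733/9.
Sum = Δt · [f(-1) + f(-1/3) + f(1/3) + ...].
Sum ≈ 159.7778.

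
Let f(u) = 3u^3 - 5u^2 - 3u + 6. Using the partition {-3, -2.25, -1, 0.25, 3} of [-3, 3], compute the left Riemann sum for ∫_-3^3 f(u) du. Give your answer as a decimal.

Subinterval widths: 0.75, 1.25, 1.25, 2.75.
Left endpoints: -3, -2.25, -1, 0.25.
f(-3) = -111, f(-2.25) = -46.734375, f(-1) = 1, f(0.25) = 4.984375.
Sum = Σ Δu_i · f(u_i).
Sum = -126.7109375.

-126.7109375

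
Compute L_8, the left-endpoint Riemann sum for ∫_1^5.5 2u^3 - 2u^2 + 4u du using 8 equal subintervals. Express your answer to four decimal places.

327.8013

Δu = (5.5 − 1)/8 = 0.5625.
Left endpoints: 1, 1.5625, 2.125, 2.6875, 3.25, 3.8125, 4.375, 4.9375.
f(1) = 4, f(1.5625) = 18425/2048, f(2.125) = 18.66015625, f(2.6875) = 71939/2048, f(3.25) = 60.53125, f(3.8125) = 198677/2048, f(4.375) = 146.69921875, f(4.9375) = 433631/2048.
Sum = Δu · [f(1) + f(1.5625) + f(2.125) + ...].
Sum ≈ 327.8013.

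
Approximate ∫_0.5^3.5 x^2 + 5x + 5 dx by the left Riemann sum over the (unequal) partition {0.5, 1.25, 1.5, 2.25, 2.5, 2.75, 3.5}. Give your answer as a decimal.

51.078125

Subinterval widths: 0.75, 0.25, 0.75, 0.25, 0.25, 0.75.
Left endpoints: 0.5, 1.25, 1.5, 2.25, 2.5, 2.75.
f(0.5) = 7.75, f(1.25) = 12.8125, f(1.5) = 14.75, f(2.25) = 21.3125, f(2.5) = 23.75, f(2.75) = 26.3125.
Sum = Σ Δx_i · f(x_i).
Sum = 51.078125.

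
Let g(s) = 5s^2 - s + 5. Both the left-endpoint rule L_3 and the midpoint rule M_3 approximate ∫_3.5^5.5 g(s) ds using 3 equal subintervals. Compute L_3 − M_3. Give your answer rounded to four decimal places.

-28.2222

L_3 ≈ 178.240741.
M_3 ≈ 206.462963.
L_3 − M_3 ≈ -28.2222.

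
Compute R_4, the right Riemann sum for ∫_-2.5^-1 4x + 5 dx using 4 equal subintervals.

Δx = (-1 − (-2.5))/4 = 0.375.
Right endpoints: -2.125, -1.75, -1.375, -1.
f(-2.125) = -3.5, f(-1.75) = -2, f(-1.375) = -0.5, f(-1) = 1.
Sum = Δx · [f(-2.125) + f(-1.75) + f(-1.375) + f(-1)].
Sum = -1.875.

-1.875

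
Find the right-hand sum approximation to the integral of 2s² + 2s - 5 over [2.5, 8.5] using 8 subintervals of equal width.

Δs = (8.5 − 2.5)/8 = 0.75.
Right endpoints: 3.25, 4, 4.75, 5.5, 6.25, 7, 7.75, 8.5.
f(3.25) = 22.625, f(4) = 35, f(4.75) = 49.625, f(5.5) = 66.5, f(6.25) = 85.625, f(7) = 107, f(7.75) = 130.625, f(8.5) = 156.5.
Sum = Δs · [f(3.25) + f(4) + f(4.75) + ...].
Sum = 490.125.

490.125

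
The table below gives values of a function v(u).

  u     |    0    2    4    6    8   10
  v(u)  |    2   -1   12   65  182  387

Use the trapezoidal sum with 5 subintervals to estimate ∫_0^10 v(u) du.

905

Δu = 2.
T_5 = (2/2)·[2 + 2·(-1) + 2·12 + 2·65 + 2·182 + 387] = 905.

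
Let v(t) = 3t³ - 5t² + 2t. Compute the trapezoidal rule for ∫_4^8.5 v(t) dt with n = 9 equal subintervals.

2872.03125

Δt = (8.5 − 4)/9 = 0.5.
v(4) = 120, v(4.5) = 181.125, v(5) = 260, v(5.5) = 358.875, v(6) = 480, v(6.5) = 625.625, v(7) = 798, v(7.5) = 999.375, v(8) = 1232, v(8.5) = 1498.125.
T_9 = (Δt/2)·[v(t_0) + 2v(t_1) + ... + 2v(t_{8}) + v(t_9)].
Sum = 2872.03125.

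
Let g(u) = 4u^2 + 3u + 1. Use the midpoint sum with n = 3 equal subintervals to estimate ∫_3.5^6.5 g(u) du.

Δu = (6.5 − 3.5)/3 = 1.
Midpoints: 4, 5, 6.
g(4) = 77, g(5) = 116, g(6) = 163.
Sum = Δu · [g(4) + g(5) + g(6)].
Sum = 356.

356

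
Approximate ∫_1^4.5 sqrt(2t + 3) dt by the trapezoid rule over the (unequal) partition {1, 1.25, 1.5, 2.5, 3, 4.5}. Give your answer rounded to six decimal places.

Subinterval widths: 0.25, 0.25, 1, 0.5, 1.5.
f(1) ≈ 2.236068, f(1.25) ≈ 2.345208, f(1.5) ≈ 2.449490, f(2.5) ≈ 2.828427, f(3) ≈ 3.000000, f(4.5) ≈ 3.464102.
On each subinterval the trapezoid contributes (Δt_i/2)·[f(t_{i-1}) + f(t_i)].
Sum ≈ 10.116138.

10.116138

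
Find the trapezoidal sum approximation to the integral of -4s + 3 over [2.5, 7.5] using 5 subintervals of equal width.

-85

Δs = (7.5 − 2.5)/5 = 1.
f(2.5) = -7, f(3.5) = -11, f(4.5) = -15, f(5.5) = -19, f(6.5) = -23, f(7.5) = -27.
T_5 = (Δs/2)·[f(s_0) + 2f(s_1) + ... + 2f(s_{4}) + f(s_5)].
Sum = -85.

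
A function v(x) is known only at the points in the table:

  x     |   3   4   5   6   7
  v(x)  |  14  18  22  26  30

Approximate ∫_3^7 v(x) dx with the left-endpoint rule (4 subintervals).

Δx = 1.
Sum = 1·[14 + 18 + 22 + 26] = 80.

80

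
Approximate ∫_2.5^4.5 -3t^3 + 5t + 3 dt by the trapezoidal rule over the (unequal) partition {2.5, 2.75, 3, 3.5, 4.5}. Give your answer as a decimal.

Subinterval widths: 0.25, 0.25, 0.5, 1.
f(2.5) = -31.375, f(2.75) = -45.640625, f(3) = -63, f(3.5) = -108.125, f(4.5) = -247.875.
On each subinterval the trapezoid contributes (Δt_i/2)·[f(t_{i-1}) + f(t_i)].
Sum = -243.98828125.

-243.98828125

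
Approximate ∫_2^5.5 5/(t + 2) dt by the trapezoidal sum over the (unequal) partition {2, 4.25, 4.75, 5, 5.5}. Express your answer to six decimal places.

3.218552

Subinterval widths: 2.25, 0.5, 0.25, 0.5.
f(2) = 1.25, f(4.25) = 0.8, f(4.75) = 20/27, f(5) = 5/7, f(5.5) = 2/3.
On each subinterval the trapezoid contributes (Δt_i/2)·[f(t_{i-1}) + f(t_i)].
Sum ≈ 3.218552.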